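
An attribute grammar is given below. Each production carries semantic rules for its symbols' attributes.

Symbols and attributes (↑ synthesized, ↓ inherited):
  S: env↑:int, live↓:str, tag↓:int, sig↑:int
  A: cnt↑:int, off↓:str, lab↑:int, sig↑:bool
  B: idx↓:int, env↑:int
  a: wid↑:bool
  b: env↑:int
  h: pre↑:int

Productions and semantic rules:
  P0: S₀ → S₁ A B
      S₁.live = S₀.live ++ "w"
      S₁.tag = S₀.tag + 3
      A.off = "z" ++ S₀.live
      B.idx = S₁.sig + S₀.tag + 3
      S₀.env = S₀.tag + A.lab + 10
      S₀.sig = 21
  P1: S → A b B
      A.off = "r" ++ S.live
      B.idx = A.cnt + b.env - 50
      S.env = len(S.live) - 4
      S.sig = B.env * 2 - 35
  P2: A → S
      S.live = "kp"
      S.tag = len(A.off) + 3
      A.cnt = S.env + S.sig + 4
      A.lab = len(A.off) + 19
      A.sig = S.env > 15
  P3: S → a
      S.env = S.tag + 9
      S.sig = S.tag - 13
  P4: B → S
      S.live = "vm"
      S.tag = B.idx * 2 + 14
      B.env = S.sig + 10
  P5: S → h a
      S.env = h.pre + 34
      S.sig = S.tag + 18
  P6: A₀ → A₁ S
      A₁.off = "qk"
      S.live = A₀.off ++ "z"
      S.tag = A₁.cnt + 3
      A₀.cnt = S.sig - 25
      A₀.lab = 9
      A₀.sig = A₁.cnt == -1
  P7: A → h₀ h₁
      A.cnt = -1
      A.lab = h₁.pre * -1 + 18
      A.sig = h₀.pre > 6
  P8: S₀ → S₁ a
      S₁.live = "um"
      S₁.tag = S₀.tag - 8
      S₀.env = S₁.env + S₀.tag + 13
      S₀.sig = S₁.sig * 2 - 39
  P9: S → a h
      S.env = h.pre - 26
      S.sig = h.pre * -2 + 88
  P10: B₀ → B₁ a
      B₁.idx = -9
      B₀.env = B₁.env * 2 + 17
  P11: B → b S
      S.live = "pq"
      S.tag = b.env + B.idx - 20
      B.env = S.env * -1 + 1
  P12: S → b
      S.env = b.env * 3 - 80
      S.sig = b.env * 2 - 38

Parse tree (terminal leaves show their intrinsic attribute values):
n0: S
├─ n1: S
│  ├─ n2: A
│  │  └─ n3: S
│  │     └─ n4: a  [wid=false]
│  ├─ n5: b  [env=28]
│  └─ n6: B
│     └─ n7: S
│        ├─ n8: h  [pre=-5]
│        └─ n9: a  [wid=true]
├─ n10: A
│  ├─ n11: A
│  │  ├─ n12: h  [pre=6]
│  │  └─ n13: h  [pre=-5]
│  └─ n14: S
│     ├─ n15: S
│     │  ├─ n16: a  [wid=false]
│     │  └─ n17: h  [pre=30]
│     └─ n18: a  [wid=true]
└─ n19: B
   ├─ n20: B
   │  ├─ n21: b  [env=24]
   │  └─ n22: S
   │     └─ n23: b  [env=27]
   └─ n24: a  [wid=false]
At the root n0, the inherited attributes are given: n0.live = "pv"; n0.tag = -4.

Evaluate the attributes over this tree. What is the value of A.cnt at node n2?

1. n0.live = "pv"  [given at root]
2. n0.tag = -4  [given at root]
3. n1.live = "pvw"  [S₀.live ++ "w"]
4. n1.tag = -1  [S₀.tag + 3]
5. n2.off = "rpvw"  ["r" ++ S.live]
6. n3.live = "kp"  ["kp"]
7. n3.tag = 7  [len(A.off) + 3]
8. n4.wid = false  [terminal]
9. n3.env = 16  [S.tag + 9]
10. n3.sig = -6  [S.tag - 13]
11. n2.cnt = 14  [S.env + S.sig + 4]
12. n2.lab = 23  [len(A.off) + 19]
13. n2.sig = true  [S.env > 15]
14. n5.env = 28  [terminal]
15. n6.idx = -8  [A.cnt + b.env - 50]
16. n7.live = "vm"  ["vm"]
17. n7.tag = -2  [B.idx * 2 + 14]
18. n8.pre = -5  [terminal]
19. n9.wid = true  [terminal]
20. n7.env = 29  [h.pre + 34]
21. n7.sig = 16  [S.tag + 18]
22. n6.env = 26  [S.sig + 10]
23. n1.env = -1  [len(S.live) - 4]
24. n1.sig = 17  [B.env * 2 - 35]
25. n10.off = "zpv"  ["z" ++ S₀.live]
26. n11.off = "qk"  ["qk"]
27. n12.pre = 6  [terminal]
28. n13.pre = -5  [terminal]
29. n11.cnt = -1  [-1]
30. n11.lab = 23  [h₁.pre * -1 + 18]
31. n11.sig = false  [h₀.pre > 6]
32. n14.live = "zpvz"  [A₀.off ++ "z"]
33. n14.tag = 2  [A₁.cnt + 3]
34. n15.live = "um"  ["um"]
35. n15.tag = -6  [S₀.tag - 8]
36. n16.wid = false  [terminal]
37. n17.pre = 30  [terminal]
38. n15.env = 4  [h.pre - 26]
39. n15.sig = 28  [h.pre * -2 + 88]
40. n18.wid = true  [terminal]
41. n14.env = 19  [S₁.env + S₀.tag + 13]
42. n14.sig = 17  [S₁.sig * 2 - 39]
43. n10.cnt = -8  [S.sig - 25]
44. n10.lab = 9  [9]
45. n10.sig = true  [A₁.cnt == -1]
46. n19.idx = 16  [S₁.sig + S₀.tag + 3]
47. n20.idx = -9  [-9]
48. n21.env = 24  [terminal]
49. n22.live = "pq"  ["pq"]
50. n22.tag = -5  [b.env + B.idx - 20]
51. n23.env = 27  [terminal]
52. n22.env = 1  [b.env * 3 - 80]
53. n22.sig = 16  [b.env * 2 - 38]
54. n20.env = 0  [S.env * -1 + 1]
55. n24.wid = false  [terminal]
56. n19.env = 17  [B₁.env * 2 + 17]
57. n0.env = 15  [S₀.tag + A.lab + 10]
58. n0.sig = 21  [21]

14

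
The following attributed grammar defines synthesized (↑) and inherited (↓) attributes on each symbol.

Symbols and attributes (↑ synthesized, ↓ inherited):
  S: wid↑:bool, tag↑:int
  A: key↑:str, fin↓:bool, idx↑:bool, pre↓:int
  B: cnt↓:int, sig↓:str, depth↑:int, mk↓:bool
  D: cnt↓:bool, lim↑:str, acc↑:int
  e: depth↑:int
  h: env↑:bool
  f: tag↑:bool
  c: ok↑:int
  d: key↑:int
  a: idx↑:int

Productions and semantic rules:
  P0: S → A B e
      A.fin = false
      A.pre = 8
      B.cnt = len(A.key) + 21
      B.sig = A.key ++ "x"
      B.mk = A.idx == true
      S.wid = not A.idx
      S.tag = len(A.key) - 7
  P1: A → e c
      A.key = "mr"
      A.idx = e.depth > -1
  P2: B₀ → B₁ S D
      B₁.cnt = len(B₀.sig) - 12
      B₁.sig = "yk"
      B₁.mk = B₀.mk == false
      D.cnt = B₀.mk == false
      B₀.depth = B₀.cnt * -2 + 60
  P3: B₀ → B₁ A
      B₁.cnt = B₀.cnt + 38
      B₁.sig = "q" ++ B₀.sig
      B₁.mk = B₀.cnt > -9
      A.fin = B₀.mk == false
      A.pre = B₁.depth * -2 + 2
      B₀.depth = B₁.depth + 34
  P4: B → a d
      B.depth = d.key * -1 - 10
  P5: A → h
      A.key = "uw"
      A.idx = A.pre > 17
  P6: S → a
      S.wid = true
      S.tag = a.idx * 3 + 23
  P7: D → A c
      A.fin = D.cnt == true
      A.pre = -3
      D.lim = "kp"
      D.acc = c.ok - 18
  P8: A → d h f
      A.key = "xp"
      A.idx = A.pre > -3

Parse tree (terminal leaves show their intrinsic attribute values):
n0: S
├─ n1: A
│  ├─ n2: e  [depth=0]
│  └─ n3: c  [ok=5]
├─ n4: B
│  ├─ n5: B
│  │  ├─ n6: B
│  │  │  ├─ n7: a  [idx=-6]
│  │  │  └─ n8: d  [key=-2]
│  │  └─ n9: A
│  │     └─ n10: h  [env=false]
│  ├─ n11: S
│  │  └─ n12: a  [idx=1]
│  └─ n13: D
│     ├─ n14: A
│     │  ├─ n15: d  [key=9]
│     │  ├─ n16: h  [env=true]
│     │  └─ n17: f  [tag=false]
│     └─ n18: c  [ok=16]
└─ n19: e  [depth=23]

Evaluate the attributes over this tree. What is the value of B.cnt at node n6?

1. n1.fin = false  [false]
2. n1.pre = 8  [8]
3. n2.depth = 0  [terminal]
4. n3.ok = 5  [terminal]
5. n1.key = "mr"  ["mr"]
6. n1.idx = true  [e.depth > -1]
7. n4.cnt = 23  [len(A.key) + 21]
8. n4.sig = "mrx"  [A.key ++ "x"]
9. n4.mk = true  [A.idx == true]
10. n5.cnt = -9  [len(B₀.sig) - 12]
11. n5.sig = "yk"  ["yk"]
12. n5.mk = false  [B₀.mk == false]
13. n6.cnt = 29  [B₀.cnt + 38]
14. n6.sig = "qyk"  ["q" ++ B₀.sig]
15. n6.mk = false  [B₀.cnt > -9]
16. n7.idx = -6  [terminal]
17. n8.key = -2  [terminal]
18. n6.depth = -8  [d.key * -1 - 10]
19. n9.fin = true  [B₀.mk == false]
20. n9.pre = 18  [B₁.depth * -2 + 2]
21. n10.env = false  [terminal]
22. n9.key = "uw"  ["uw"]
23. n9.idx = true  [A.pre > 17]
24. n5.depth = 26  [B₁.depth + 34]
25. n12.idx = 1  [terminal]
26. n11.wid = true  [true]
27. n11.tag = 26  [a.idx * 3 + 23]
28. n13.cnt = false  [B₀.mk == false]
29. n14.fin = false  [D.cnt == true]
30. n14.pre = -3  [-3]
31. n15.key = 9  [terminal]
32. n16.env = true  [terminal]
33. n17.tag = false  [terminal]
34. n14.key = "xp"  ["xp"]
35. n14.idx = false  [A.pre > -3]
36. n18.ok = 16  [terminal]
37. n13.lim = "kp"  ["kp"]
38. n13.acc = -2  [c.ok - 18]
39. n4.depth = 14  [B₀.cnt * -2 + 60]
40. n19.depth = 23  [terminal]
41. n0.wid = false  [not A.idx]
42. n0.tag = -5  [len(A.key) - 7]

29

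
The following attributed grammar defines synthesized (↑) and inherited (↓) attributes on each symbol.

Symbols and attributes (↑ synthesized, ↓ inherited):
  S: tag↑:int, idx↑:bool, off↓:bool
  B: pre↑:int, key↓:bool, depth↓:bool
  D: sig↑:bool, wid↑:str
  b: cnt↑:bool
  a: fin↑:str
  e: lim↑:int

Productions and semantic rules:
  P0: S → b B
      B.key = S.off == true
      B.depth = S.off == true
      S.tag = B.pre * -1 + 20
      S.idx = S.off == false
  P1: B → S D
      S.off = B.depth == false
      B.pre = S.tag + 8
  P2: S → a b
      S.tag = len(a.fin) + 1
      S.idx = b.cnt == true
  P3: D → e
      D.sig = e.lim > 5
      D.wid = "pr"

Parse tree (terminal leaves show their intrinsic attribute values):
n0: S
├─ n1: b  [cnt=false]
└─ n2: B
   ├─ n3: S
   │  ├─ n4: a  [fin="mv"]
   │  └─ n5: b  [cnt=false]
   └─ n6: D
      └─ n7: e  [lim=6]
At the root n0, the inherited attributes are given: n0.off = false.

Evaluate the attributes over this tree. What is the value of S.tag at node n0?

9

1. n0.off = false  [given at root]
2. n1.cnt = false  [terminal]
3. n2.key = false  [S.off == true]
4. n2.depth = false  [S.off == true]
5. n3.off = true  [B.depth == false]
6. n4.fin = "mv"  [terminal]
7. n5.cnt = false  [terminal]
8. n3.tag = 3  [len(a.fin) + 1]
9. n3.idx = false  [b.cnt == true]
10. n7.lim = 6  [terminal]
11. n6.sig = true  [e.lim > 5]
12. n6.wid = "pr"  ["pr"]
13. n2.pre = 11  [S.tag + 8]
14. n0.tag = 9  [B.pre * -1 + 20]
15. n0.idx = true  [S.off == false]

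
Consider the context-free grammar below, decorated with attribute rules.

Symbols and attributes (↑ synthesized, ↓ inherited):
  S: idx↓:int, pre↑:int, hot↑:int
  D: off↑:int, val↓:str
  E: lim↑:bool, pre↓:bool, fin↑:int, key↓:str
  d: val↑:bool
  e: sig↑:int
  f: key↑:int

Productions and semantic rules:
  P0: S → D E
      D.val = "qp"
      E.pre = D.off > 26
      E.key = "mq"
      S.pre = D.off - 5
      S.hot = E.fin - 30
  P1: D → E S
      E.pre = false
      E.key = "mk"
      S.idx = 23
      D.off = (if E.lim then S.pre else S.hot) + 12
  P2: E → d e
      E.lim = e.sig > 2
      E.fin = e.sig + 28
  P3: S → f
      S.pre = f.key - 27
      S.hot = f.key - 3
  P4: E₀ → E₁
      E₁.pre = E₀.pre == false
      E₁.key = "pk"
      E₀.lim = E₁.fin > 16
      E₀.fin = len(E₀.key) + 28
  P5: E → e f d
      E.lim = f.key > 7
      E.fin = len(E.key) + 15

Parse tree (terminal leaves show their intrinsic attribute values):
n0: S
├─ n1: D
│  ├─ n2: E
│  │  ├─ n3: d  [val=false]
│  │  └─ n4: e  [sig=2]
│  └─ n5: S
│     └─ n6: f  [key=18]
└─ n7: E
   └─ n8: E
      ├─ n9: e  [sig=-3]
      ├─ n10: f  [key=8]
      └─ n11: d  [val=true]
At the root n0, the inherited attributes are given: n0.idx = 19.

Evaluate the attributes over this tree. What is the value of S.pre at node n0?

22

1. n0.idx = 19  [given at root]
2. n1.val = "qp"  ["qp"]
3. n2.pre = false  [false]
4. n2.key = "mk"  ["mk"]
5. n3.val = false  [terminal]
6. n4.sig = 2  [terminal]
7. n2.lim = false  [e.sig > 2]
8. n2.fin = 30  [e.sig + 28]
9. n5.idx = 23  [23]
10. n6.key = 18  [terminal]
11. n5.pre = -9  [f.key - 27]
12. n5.hot = 15  [f.key - 3]
13. n1.off = 27  [(if E.lim then S.pre else S.hot) + 12]
14. n7.pre = true  [D.off > 26]
15. n7.key = "mq"  ["mq"]
16. n8.pre = false  [E₀.pre == false]
17. n8.key = "pk"  ["pk"]
18. n9.sig = -3  [terminal]
19. n10.key = 8  [terminal]
20. n11.val = true  [terminal]
21. n8.lim = true  [f.key > 7]
22. n8.fin = 17  [len(E.key) + 15]
23. n7.lim = true  [E₁.fin > 16]
24. n7.fin = 30  [len(E₀.key) + 28]
25. n0.pre = 22  [D.off - 5]
26. n0.hot = 0  [E.fin - 30]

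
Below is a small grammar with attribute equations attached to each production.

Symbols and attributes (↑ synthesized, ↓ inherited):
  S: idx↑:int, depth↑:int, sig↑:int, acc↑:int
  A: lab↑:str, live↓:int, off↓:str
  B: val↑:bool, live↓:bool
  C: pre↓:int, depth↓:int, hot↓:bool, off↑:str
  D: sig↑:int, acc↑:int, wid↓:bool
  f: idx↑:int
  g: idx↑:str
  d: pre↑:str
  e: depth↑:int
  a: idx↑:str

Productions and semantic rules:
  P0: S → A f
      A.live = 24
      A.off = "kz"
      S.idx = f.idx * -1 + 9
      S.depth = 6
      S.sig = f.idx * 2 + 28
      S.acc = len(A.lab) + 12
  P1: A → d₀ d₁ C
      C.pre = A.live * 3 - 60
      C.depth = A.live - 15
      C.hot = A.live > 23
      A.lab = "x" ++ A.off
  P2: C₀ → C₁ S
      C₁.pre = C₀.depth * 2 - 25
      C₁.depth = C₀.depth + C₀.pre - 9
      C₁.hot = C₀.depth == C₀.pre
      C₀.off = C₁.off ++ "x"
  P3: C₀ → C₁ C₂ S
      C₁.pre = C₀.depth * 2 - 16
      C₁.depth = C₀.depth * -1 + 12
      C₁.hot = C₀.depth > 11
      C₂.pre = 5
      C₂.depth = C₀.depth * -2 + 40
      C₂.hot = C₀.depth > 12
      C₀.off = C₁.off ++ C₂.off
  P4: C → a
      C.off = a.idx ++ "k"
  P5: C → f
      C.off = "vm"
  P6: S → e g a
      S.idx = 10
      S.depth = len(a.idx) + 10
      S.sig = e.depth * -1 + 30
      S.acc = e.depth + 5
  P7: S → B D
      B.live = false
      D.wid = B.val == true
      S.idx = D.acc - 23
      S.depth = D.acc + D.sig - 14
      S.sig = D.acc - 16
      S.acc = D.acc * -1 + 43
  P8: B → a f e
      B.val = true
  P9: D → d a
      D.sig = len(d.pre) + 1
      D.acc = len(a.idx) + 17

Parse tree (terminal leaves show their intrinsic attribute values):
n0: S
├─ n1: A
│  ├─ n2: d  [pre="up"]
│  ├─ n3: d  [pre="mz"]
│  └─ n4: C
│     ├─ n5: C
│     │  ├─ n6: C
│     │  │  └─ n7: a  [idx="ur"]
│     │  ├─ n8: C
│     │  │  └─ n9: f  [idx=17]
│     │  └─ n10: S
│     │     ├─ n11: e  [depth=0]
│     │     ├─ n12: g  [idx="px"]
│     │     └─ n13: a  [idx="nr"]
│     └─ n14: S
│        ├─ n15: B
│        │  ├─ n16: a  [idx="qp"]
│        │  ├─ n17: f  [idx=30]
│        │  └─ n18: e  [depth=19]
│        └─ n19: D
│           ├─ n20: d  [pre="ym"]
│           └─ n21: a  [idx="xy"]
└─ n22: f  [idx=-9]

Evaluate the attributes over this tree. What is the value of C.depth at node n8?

16

1. n1.live = 24  [24]
2. n1.off = "kz"  ["kz"]
3. n2.pre = "up"  [terminal]
4. n3.pre = "mz"  [terminal]
5. n4.pre = 12  [A.live * 3 - 60]
6. n4.depth = 9  [A.live - 15]
7. n4.hot = true  [A.live > 23]
8. n5.pre = -7  [C₀.depth * 2 - 25]
9. n5.depth = 12  [C₀.depth + C₀.pre - 9]
10. n5.hot = false  [C₀.depth == C₀.pre]
11. n6.pre = 8  [C₀.depth * 2 - 16]
12. n6.depth = 0  [C₀.depth * -1 + 12]
13. n6.hot = true  [C₀.depth > 11]
14. n7.idx = "ur"  [terminal]
15. n6.off = "urk"  [a.idx ++ "k"]
16. n8.pre = 5  [5]
17. n8.depth = 16  [C₀.depth * -2 + 40]
18. n8.hot = false  [C₀.depth > 12]
19. n9.idx = 17  [terminal]
20. n8.off = "vm"  ["vm"]
21. n11.depth = 0  [terminal]
22. n12.idx = "px"  [terminal]
23. n13.idx = "nr"  [terminal]
24. n10.idx = 10  [10]
25. n10.depth = 12  [len(a.idx) + 10]
26. n10.sig = 30  [e.depth * -1 + 30]
27. n10.acc = 5  [e.depth + 5]
28. n5.off = "urkvm"  [C₁.off ++ C₂.off]
29. n15.live = false  [false]
30. n16.idx = "qp"  [terminal]
31. n17.idx = 30  [terminal]
32. n18.depth = 19  [terminal]
33. n15.val = true  [true]
34. n19.wid = true  [B.val == true]
35. n20.pre = "ym"  [terminal]
36. n21.idx = "xy"  [terminal]
37. n19.sig = 3  [len(d.pre) + 1]
38. n19.acc = 19  [len(a.idx) + 17]
39. n14.idx = -4  [D.acc - 23]
40. n14.depth = 8  [D.acc + D.sig - 14]
41. n14.sig = 3  [D.acc - 16]
42. n14.acc = 24  [D.acc * -1 + 43]
43. n4.off = "urkvmx"  [C₁.off ++ "x"]
44. n1.lab = "xkz"  ["x" ++ A.off]
45. n22.idx = -9  [terminal]
46. n0.idx = 18  [f.idx * -1 + 9]
47. n0.depth = 6  [6]
48. n0.sig = 10  [f.idx * 2 + 28]
49. n0.acc = 15  [len(A.lab) + 12]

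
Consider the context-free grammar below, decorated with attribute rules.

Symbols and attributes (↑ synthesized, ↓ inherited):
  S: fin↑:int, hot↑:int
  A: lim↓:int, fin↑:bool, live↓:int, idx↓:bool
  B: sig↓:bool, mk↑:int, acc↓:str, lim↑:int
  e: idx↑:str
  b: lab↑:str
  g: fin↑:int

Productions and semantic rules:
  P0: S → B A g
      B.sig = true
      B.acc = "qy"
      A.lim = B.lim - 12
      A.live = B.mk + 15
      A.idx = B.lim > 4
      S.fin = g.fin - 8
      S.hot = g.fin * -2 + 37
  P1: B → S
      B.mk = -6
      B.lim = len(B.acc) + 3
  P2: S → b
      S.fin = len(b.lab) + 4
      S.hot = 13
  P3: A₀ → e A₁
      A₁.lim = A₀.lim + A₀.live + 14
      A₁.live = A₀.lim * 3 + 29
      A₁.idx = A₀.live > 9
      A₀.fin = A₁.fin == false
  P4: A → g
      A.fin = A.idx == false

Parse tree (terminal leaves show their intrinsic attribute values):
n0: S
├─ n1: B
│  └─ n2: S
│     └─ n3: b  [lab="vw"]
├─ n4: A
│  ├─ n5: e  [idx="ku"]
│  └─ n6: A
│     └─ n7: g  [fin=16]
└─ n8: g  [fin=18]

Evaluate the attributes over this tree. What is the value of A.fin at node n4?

1. n1.sig = true  [true]
2. n1.acc = "qy"  ["qy"]
3. n3.lab = "vw"  [terminal]
4. n2.fin = 6  [len(b.lab) + 4]
5. n2.hot = 13  [13]
6. n1.mk = -6  [-6]
7. n1.lim = 5  [len(B.acc) + 3]
8. n4.lim = -7  [B.lim - 12]
9. n4.live = 9  [B.mk + 15]
10. n4.idx = true  [B.lim > 4]
11. n5.idx = "ku"  [terminal]
12. n6.lim = 16  [A₀.lim + A₀.live + 14]
13. n6.live = 8  [A₀.lim * 3 + 29]
14. n6.idx = false  [A₀.live > 9]
15. n7.fin = 16  [terminal]
16. n6.fin = true  [A.idx == false]
17. n4.fin = false  [A₁.fin == false]
18. n8.fin = 18  [terminal]
19. n0.fin = 10  [g.fin - 8]
20. n0.hot = 1  [g.fin * -2 + 37]

false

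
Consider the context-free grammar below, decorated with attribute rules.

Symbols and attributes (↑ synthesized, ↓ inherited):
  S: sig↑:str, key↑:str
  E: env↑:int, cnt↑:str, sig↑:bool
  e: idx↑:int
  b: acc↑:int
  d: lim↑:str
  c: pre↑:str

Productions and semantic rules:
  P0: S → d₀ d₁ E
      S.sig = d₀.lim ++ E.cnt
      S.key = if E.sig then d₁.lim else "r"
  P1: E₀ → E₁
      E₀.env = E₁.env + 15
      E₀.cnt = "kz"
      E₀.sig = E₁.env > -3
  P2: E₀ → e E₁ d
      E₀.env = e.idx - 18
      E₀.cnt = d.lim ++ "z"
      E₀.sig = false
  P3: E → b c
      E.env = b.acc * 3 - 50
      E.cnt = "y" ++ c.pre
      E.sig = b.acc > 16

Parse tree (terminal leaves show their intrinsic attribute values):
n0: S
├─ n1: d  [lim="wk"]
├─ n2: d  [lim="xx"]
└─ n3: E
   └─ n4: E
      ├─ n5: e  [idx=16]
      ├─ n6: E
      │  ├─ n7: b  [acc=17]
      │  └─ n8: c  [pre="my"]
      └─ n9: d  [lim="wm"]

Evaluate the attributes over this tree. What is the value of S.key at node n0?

1. n1.lim = "wk"  [terminal]
2. n2.lim = "xx"  [terminal]
3. n5.idx = 16  [terminal]
4. n7.acc = 17  [terminal]
5. n8.pre = "my"  [terminal]
6. n6.env = 1  [b.acc * 3 - 50]
7. n6.cnt = "ymy"  ["y" ++ c.pre]
8. n6.sig = true  [b.acc > 16]
9. n9.lim = "wm"  [terminal]
10. n4.env = -2  [e.idx - 18]
11. n4.cnt = "wmz"  [d.lim ++ "z"]
12. n4.sig = false  [false]
13. n3.env = 13  [E₁.env + 15]
14. n3.cnt = "kz"  ["kz"]
15. n3.sig = true  [E₁.env > -3]
16. n0.sig = "wkkz"  [d₀.lim ++ E.cnt]
17. n0.key = "xx"  [if E.sig then d₁.lim else "r"]

"xx"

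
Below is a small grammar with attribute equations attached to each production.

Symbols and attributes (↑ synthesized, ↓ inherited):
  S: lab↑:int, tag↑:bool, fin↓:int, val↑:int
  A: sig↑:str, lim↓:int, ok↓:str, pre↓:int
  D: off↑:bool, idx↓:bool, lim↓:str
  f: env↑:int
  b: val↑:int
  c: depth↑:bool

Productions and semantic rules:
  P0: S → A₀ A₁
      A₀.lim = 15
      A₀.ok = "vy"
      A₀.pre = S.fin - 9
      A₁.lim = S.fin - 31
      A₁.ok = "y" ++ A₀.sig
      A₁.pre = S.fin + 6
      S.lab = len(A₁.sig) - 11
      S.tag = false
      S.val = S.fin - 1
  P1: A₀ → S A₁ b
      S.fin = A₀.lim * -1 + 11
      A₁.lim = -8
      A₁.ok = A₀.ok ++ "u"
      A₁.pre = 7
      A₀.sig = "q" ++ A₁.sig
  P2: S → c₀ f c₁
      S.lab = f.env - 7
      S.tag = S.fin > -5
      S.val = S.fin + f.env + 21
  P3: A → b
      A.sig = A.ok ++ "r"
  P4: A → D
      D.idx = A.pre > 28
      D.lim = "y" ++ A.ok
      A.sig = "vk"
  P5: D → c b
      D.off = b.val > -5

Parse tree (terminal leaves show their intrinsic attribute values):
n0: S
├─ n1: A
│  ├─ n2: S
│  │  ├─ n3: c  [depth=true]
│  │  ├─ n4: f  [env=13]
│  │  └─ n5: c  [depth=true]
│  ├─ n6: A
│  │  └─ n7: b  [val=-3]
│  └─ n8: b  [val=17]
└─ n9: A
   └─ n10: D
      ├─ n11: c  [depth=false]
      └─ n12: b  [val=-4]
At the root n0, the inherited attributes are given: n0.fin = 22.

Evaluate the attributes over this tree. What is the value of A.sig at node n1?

1. n0.fin = 22  [given at root]
2. n1.lim = 15  [15]
3. n1.ok = "vy"  ["vy"]
4. n1.pre = 13  [S.fin - 9]
5. n2.fin = -4  [A₀.lim * -1 + 11]
6. n3.depth = true  [terminal]
7. n4.env = 13  [terminal]
8. n5.depth = true  [terminal]
9. n2.lab = 6  [f.env - 7]
10. n2.tag = true  [S.fin > -5]
11. n2.val = 30  [S.fin + f.env + 21]
12. n6.lim = -8  [-8]
13. n6.ok = "vyu"  [A₀.ok ++ "u"]
14. n6.pre = 7  [7]
15. n7.val = -3  [terminal]
16. n6.sig = "vyur"  [A.ok ++ "r"]
17. n8.val = 17  [terminal]
18. n1.sig = "qvyur"  ["q" ++ A₁.sig]
19. n9.lim = -9  [S.fin - 31]
20. n9.ok = "yqvyur"  ["y" ++ A₀.sig]
21. n9.pre = 28  [S.fin + 6]
22. n10.idx = false  [A.pre > 28]
23. n10.lim = "yyqvyur"  ["y" ++ A.ok]
24. n11.depth = false  [terminal]
25. n12.val = -4  [terminal]
26. n10.off = true  [b.val > -5]
27. n9.sig = "vk"  ["vk"]
28. n0.lab = -9  [len(A₁.sig) - 11]
29. n0.tag = false  [false]
30. n0.val = 21  [S.fin - 1]

"qvyur"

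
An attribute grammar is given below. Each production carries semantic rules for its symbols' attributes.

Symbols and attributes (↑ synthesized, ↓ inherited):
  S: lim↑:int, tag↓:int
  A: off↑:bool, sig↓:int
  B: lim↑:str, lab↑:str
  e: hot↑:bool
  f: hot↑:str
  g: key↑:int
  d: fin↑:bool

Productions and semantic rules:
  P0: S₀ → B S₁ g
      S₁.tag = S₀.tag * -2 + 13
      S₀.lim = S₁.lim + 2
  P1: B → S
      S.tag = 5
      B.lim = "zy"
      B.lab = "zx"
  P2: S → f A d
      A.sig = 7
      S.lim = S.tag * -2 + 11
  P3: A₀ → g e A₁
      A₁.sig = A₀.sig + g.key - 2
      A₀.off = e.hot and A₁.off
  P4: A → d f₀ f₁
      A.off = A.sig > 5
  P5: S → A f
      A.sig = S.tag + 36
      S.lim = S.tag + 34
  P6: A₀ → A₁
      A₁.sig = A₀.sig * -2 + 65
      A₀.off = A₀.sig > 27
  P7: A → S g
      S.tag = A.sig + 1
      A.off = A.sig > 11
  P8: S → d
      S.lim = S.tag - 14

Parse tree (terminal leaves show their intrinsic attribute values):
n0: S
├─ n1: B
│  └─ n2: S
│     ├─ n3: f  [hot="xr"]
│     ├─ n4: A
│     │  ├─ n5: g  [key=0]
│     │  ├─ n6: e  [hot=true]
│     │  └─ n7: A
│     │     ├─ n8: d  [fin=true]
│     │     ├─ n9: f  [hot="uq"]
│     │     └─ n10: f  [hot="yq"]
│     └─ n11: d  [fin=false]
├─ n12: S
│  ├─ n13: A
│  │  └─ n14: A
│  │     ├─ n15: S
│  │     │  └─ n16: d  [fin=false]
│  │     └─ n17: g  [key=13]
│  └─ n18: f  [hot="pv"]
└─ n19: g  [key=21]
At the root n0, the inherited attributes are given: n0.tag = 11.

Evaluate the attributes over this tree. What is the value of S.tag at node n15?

12

1. n0.tag = 11  [given at root]
2. n2.tag = 5  [5]
3. n3.hot = "xr"  [terminal]
4. n4.sig = 7  [7]
5. n5.key = 0  [terminal]
6. n6.hot = true  [terminal]
7. n7.sig = 5  [A₀.sig + g.key - 2]
8. n8.fin = true  [terminal]
9. n9.hot = "uq"  [terminal]
10. n10.hot = "yq"  [terminal]
11. n7.off = false  [A.sig > 5]
12. n4.off = false  [e.hot and A₁.off]
13. n11.fin = false  [terminal]
14. n2.lim = 1  [S.tag * -2 + 11]
15. n1.lim = "zy"  ["zy"]
16. n1.lab = "zx"  ["zx"]
17. n12.tag = -9  [S₀.tag * -2 + 13]
18. n13.sig = 27  [S.tag + 36]
19. n14.sig = 11  [A₀.sig * -2 + 65]
20. n15.tag = 12  [A.sig + 1]
21. n16.fin = false  [terminal]
22. n15.lim = -2  [S.tag - 14]
23. n17.key = 13  [terminal]
24. n14.off = false  [A.sig > 11]
25. n13.off = false  [A₀.sig > 27]
26. n18.hot = "pv"  [terminal]
27. n12.lim = 25  [S.tag + 34]
28. n19.key = 21  [terminal]
29. n0.lim = 27  [S₁.lim + 2]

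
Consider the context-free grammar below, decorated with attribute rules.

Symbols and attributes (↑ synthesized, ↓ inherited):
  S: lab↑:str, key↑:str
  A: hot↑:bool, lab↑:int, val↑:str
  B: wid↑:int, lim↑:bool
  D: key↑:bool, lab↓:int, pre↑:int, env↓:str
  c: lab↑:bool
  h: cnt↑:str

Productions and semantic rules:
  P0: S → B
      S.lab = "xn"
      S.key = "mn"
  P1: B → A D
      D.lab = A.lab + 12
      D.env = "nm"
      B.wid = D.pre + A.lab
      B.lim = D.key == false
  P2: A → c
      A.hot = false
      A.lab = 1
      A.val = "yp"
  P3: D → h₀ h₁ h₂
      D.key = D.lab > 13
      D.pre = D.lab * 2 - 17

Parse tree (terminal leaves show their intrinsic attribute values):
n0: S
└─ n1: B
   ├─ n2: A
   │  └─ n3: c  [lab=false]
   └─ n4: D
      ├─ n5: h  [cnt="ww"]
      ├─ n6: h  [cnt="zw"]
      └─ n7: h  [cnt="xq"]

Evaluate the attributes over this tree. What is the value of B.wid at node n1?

10

1. n3.lab = false  [terminal]
2. n2.hot = false  [false]
3. n2.lab = 1  [1]
4. n2.val = "yp"  ["yp"]
5. n4.lab = 13  [A.lab + 12]
6. n4.env = "nm"  ["nm"]
7. n5.cnt = "ww"  [terminal]
8. n6.cnt = "zw"  [terminal]
9. n7.cnt = "xq"  [terminal]
10. n4.key = false  [D.lab > 13]
11. n4.pre = 9  [D.lab * 2 - 17]
12. n1.wid = 10  [D.pre + A.lab]
13. n1.lim = true  [D.key == false]
14. n0.lab = "xn"  ["xn"]
15. n0.key = "mn"  ["mn"]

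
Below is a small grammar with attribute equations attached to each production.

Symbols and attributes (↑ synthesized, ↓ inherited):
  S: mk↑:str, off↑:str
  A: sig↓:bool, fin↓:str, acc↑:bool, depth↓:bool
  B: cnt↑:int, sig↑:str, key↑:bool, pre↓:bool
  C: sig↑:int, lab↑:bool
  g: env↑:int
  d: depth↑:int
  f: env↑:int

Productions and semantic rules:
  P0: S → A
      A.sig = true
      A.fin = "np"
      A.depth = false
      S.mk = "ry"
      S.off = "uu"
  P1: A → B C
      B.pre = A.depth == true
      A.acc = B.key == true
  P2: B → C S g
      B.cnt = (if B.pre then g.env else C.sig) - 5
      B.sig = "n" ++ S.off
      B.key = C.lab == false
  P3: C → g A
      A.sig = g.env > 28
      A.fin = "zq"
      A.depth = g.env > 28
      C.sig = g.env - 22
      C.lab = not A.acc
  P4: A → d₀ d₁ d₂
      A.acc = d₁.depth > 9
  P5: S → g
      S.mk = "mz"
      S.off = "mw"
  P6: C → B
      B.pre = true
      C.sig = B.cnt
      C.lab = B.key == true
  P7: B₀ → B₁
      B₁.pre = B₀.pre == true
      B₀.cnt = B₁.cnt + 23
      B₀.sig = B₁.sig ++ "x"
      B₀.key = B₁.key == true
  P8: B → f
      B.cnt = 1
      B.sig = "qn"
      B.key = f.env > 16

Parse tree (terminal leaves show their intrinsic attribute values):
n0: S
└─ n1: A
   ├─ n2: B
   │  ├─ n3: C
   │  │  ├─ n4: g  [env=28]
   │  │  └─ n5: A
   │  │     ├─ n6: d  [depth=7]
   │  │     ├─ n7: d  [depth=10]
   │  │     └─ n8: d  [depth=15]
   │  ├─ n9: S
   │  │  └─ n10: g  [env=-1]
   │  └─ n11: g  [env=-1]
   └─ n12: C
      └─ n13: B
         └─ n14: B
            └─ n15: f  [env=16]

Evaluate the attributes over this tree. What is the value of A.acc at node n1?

1. n1.sig = true  [true]
2. n1.fin = "np"  ["np"]
3. n1.depth = false  [false]
4. n2.pre = false  [A.depth == true]
5. n4.env = 28  [terminal]
6. n5.sig = false  [g.env > 28]
7. n5.fin = "zq"  ["zq"]
8. n5.depth = false  [g.env > 28]
9. n6.depth = 7  [terminal]
10. n7.depth = 10  [terminal]
11. n8.depth = 15  [terminal]
12. n5.acc = true  [d₁.depth > 9]
13. n3.sig = 6  [g.env - 22]
14. n3.lab = false  [not A.acc]
15. n10.env = -1  [terminal]
16. n9.mk = "mz"  ["mz"]
17. n9.off = "mw"  ["mw"]
18. n11.env = -1  [terminal]
19. n2.cnt = 1  [(if B.pre then g.env else C.sig) - 5]
20. n2.sig = "nmw"  ["n" ++ S.off]
21. n2.key = true  [C.lab == false]
22. n13.pre = true  [true]
23. n14.pre = true  [B₀.pre == true]
24. n15.env = 16  [terminal]
25. n14.cnt = 1  [1]
26. n14.sig = "qn"  ["qn"]
27. n14.key = false  [f.env > 16]
28. n13.cnt = 24  [B₁.cnt + 23]
29. n13.sig = "qnx"  [B₁.sig ++ "x"]
30. n13.key = false  [B₁.key == true]
31. n12.sig = 24  [B.cnt]
32. n12.lab = false  [B.key == true]
33. n1.acc = true  [B.key == true]
34. n0.mk = "ry"  ["ry"]
35. n0.off = "uu"  ["uu"]

true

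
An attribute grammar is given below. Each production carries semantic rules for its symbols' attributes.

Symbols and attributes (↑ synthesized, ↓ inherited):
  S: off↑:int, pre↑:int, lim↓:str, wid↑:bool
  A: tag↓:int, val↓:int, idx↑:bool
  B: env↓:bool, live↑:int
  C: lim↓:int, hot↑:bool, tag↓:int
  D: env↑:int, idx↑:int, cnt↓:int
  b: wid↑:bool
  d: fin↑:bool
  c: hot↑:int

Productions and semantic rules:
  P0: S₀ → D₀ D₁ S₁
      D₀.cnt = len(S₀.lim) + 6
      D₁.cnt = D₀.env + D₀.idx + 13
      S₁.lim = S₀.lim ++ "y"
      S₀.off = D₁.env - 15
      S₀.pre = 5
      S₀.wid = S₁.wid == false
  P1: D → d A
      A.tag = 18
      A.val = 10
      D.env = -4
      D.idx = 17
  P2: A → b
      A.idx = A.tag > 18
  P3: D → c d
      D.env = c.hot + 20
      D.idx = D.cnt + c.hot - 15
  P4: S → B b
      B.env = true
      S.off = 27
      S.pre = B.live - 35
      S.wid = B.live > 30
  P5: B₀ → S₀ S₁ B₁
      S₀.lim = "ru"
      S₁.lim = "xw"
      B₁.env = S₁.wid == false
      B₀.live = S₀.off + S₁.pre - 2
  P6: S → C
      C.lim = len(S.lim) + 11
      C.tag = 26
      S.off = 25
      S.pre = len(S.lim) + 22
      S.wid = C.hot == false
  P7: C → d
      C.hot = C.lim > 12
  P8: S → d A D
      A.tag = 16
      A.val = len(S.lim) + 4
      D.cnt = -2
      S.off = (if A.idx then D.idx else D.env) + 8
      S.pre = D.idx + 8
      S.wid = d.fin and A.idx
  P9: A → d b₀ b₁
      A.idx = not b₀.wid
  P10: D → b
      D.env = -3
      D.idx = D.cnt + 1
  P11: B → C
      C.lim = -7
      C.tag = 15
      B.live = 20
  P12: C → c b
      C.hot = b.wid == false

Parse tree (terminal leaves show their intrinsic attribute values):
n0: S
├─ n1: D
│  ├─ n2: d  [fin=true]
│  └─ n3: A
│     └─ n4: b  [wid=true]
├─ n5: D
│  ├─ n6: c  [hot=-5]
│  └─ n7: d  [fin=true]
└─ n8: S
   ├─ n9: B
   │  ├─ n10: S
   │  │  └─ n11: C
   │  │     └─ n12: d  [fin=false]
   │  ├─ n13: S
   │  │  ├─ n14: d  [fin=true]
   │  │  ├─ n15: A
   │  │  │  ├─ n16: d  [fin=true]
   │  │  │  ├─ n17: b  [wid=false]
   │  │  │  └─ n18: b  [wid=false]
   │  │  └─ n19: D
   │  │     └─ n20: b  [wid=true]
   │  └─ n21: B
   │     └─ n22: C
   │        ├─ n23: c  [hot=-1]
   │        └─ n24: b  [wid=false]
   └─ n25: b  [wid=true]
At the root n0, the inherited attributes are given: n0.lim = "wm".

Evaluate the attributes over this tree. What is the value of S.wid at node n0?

1. n0.lim = "wm"  [given at root]
2. n1.cnt = 8  [len(S₀.lim) + 6]
3. n2.fin = true  [terminal]
4. n3.tag = 18  [18]
5. n3.val = 10  [10]
6. n4.wid = true  [terminal]
7. n3.idx = false  [A.tag > 18]
8. n1.env = -4  [-4]
9. n1.idx = 17  [17]
10. n5.cnt = 26  [D₀.env + D₀.idx + 13]
11. n6.hot = -5  [terminal]
12. n7.fin = true  [terminal]
13. n5.env = 15  [c.hot + 20]
14. n5.idx = 6  [D.cnt + c.hot - 15]
15. n8.lim = "wmy"  [S₀.lim ++ "y"]
16. n9.env = true  [true]
17. n10.lim = "ru"  ["ru"]
18. n11.lim = 13  [len(S.lim) + 11]
19. n11.tag = 26  [26]
20. n12.fin = false  [terminal]
21. n11.hot = true  [C.lim > 12]
22. n10.off = 25  [25]
23. n10.pre = 24  [len(S.lim) + 22]
24. n10.wid = false  [C.hot == false]
25. n13.lim = "xw"  ["xw"]
26. n14.fin = true  [terminal]
27. n15.tag = 16  [16]
28. n15.val = 6  [len(S.lim) + 4]
29. n16.fin = true  [terminal]
30. n17.wid = false  [terminal]
31. n18.wid = false  [terminal]
32. n15.idx = true  [not b₀.wid]
33. n19.cnt = -2  [-2]
34. n20.wid = true  [terminal]
35. n19.env = -3  [-3]
36. n19.idx = -1  [D.cnt + 1]
37. n13.off = 7  [(if A.idx then D.idx else D.env) + 8]
38. n13.pre = 7  [D.idx + 8]
39. n13.wid = true  [d.fin and A.idx]
40. n21.env = false  [S₁.wid == false]
41. n22.lim = -7  [-7]
42. n22.tag = 15  [15]
43. n23.hot = -1  [terminal]
44. n24.wid = false  [terminal]
45. n22.hot = true  [b.wid == false]
46. n21.live = 20  [20]
47. n9.live = 30  [S₀.off + S₁.pre - 2]
48. n25.wid = true  [terminal]
49. n8.off = 27  [27]
50. n8.pre = -5  [B.live - 35]
51. n8.wid = false  [B.live > 30]
52. n0.off = 0  [D₁.env - 15]
53. n0.pre = 5  [5]
54. n0.wid = true  [S₁.wid == false]

true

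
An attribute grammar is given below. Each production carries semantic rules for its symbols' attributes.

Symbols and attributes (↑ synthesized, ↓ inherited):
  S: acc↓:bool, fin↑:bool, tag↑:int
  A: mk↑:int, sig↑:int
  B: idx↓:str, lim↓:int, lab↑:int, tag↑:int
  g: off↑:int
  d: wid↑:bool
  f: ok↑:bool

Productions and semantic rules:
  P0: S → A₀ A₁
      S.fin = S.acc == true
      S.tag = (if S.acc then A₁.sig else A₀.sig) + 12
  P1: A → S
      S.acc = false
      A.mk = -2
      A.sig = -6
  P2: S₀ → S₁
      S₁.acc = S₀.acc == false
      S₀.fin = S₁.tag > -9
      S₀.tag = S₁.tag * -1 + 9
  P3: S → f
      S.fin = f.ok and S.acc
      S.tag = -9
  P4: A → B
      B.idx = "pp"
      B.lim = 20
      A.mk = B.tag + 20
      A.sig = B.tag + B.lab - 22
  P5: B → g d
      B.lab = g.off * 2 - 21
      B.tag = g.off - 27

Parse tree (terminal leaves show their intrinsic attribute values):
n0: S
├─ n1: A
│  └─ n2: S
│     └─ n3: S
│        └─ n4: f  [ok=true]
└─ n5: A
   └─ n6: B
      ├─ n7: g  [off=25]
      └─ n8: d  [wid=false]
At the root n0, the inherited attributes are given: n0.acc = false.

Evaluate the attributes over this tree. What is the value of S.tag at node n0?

6

1. n0.acc = false  [given at root]
2. n2.acc = false  [false]
3. n3.acc = true  [S₀.acc == false]
4. n4.ok = true  [terminal]
5. n3.fin = true  [f.ok and S.acc]
6. n3.tag = -9  [-9]
7. n2.fin = false  [S₁.tag > -9]
8. n2.tag = 18  [S₁.tag * -1 + 9]
9. n1.mk = -2  [-2]
10. n1.sig = -6  [-6]
11. n6.idx = "pp"  ["pp"]
12. n6.lim = 20  [20]
13. n7.off = 25  [terminal]
14. n8.wid = false  [terminal]
15. n6.lab = 29  [g.off * 2 - 21]
16. n6.tag = -2  [g.off - 27]
17. n5.mk = 18  [B.tag + 20]
18. n5.sig = 5  [B.tag + B.lab - 22]
19. n0.fin = false  [S.acc == true]
20. n0.tag = 6  [(if S.acc then A₁.sig else A₀.sig) + 12]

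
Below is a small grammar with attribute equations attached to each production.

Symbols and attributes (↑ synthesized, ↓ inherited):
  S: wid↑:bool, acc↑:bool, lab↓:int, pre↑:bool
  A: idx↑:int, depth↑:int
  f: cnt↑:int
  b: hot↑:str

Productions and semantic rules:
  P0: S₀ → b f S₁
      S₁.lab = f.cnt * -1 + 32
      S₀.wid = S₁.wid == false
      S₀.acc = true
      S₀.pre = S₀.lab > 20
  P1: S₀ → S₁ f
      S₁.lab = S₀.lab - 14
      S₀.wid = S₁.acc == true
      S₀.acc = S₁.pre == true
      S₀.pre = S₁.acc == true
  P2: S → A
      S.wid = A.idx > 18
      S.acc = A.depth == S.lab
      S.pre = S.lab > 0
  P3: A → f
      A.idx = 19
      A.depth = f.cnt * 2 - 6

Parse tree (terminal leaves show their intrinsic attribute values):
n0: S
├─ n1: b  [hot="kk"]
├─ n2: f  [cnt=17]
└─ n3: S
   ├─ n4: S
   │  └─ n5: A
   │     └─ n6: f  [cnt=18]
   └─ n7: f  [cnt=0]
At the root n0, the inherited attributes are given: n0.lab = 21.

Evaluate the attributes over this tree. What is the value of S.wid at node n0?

true

1. n0.lab = 21  [given at root]
2. n1.hot = "kk"  [terminal]
3. n2.cnt = 17  [terminal]
4. n3.lab = 15  [f.cnt * -1 + 32]
5. n4.lab = 1  [S₀.lab - 14]
6. n6.cnt = 18  [terminal]
7. n5.idx = 19  [19]
8. n5.depth = 30  [f.cnt * 2 - 6]
9. n4.wid = true  [A.idx > 18]
10. n4.acc = false  [A.depth == S.lab]
11. n4.pre = true  [S.lab > 0]
12. n7.cnt = 0  [terminal]
13. n3.wid = false  [S₁.acc == true]
14. n3.acc = true  [S₁.pre == true]
15. n3.pre = false  [S₁.acc == true]
16. n0.wid = true  [S₁.wid == false]
17. n0.acc = true  [true]
18. n0.pre = true  [S₀.lab > 20]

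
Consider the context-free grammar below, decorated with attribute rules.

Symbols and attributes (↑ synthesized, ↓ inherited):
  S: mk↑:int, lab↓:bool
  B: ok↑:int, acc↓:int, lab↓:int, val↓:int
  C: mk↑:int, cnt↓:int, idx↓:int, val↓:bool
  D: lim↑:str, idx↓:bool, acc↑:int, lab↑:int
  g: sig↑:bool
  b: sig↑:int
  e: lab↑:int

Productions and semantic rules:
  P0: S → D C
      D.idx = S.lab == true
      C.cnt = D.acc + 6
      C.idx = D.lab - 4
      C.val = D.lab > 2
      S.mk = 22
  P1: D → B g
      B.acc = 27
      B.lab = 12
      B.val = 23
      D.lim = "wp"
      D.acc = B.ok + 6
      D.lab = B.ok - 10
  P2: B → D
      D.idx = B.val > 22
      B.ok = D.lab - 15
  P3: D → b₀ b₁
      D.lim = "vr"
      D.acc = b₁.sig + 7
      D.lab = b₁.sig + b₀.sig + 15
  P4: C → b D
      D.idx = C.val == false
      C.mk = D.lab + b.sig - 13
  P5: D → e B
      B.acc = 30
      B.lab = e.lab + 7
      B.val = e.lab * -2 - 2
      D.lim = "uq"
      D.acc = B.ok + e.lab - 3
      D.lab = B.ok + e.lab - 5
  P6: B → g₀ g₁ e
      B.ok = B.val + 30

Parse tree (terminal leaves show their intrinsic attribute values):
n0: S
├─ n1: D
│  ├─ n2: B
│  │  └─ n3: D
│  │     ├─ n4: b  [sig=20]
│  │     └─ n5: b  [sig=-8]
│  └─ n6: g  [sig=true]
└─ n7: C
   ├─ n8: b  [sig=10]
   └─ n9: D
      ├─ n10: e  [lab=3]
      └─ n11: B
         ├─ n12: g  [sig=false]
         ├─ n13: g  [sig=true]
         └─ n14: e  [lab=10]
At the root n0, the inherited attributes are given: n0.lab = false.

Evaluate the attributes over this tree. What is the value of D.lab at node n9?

1. n0.lab = false  [given at root]
2. n1.idx = false  [S.lab == true]
3. n2.acc = 27  [27]
4. n2.lab = 12  [12]
5. n2.val = 23  [23]
6. n3.idx = true  [B.val > 22]
7. n4.sig = 20  [terminal]
8. n5.sig = -8  [terminal]
9. n3.lim = "vr"  ["vr"]
10. n3.acc = -1  [b₁.sig + 7]
11. n3.lab = 27  [b₁.sig + b₀.sig + 15]
12. n2.ok = 12  [D.lab - 15]
13. n6.sig = true  [terminal]
14. n1.lim = "wp"  ["wp"]
15. n1.acc = 18  [B.ok + 6]
16. n1.lab = 2  [B.ok - 10]
17. n7.cnt = 24  [D.acc + 6]
18. n7.idx = -2  [D.lab - 4]
19. n7.val = false  [D.lab > 2]
20. n8.sig = 10  [terminal]
21. n9.idx = true  [C.val == false]
22. n10.lab = 3  [terminal]
23. n11.acc = 30  [30]
24. n11.lab = 10  [e.lab + 7]
25. n11.val = -8  [e.lab * -2 - 2]
26. n12.sig = false  [terminal]
27. n13.sig = true  [terminal]
28. n14.lab = 10  [terminal]
29. n11.ok = 22  [B.val + 30]
30. n9.lim = "uq"  ["uq"]
31. n9.acc = 22  [B.ok + e.lab - 3]
32. n9.lab = 20  [B.ok + e.lab - 5]
33. n7.mk = 17  [D.lab + b.sig - 13]
34. n0.mk = 22  [22]

20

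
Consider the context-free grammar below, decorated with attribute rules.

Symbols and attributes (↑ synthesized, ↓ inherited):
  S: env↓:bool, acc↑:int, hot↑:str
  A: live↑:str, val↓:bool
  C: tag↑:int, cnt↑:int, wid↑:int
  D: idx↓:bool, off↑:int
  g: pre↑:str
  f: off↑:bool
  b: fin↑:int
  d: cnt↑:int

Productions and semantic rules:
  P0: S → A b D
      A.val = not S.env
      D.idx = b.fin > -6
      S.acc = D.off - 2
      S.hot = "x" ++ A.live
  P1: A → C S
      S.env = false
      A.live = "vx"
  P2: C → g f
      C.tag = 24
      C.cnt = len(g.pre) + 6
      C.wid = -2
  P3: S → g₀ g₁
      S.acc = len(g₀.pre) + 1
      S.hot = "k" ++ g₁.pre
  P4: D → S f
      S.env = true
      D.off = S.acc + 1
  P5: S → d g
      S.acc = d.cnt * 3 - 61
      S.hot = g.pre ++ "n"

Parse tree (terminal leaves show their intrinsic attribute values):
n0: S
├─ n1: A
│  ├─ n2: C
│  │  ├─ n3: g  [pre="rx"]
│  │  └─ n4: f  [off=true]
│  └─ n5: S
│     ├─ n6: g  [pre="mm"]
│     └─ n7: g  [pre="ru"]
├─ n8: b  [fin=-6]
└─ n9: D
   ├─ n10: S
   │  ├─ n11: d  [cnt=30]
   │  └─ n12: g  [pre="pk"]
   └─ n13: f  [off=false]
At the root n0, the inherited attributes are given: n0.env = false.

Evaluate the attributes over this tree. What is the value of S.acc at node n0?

1. n0.env = false  [given at root]
2. n1.val = true  [not S.env]
3. n3.pre = "rx"  [terminal]
4. n4.off = true  [terminal]
5. n2.tag = 24  [24]
6. n2.cnt = 8  [len(g.pre) + 6]
7. n2.wid = -2  [-2]
8. n5.env = false  [false]
9. n6.pre = "mm"  [terminal]
10. n7.pre = "ru"  [terminal]
11. n5.acc = 3  [len(g₀.pre) + 1]
12. n5.hot = "kru"  ["k" ++ g₁.pre]
13. n1.live = "vx"  ["vx"]
14. n8.fin = -6  [terminal]
15. n9.idx = false  [b.fin > -6]
16. n10.env = true  [true]
17. n11.cnt = 30  [terminal]
18. n12.pre = "pk"  [terminal]
19. n10.acc = 29  [d.cnt * 3 - 61]
20. n10.hot = "pkn"  [g.pre ++ "n"]
21. n13.off = false  [terminal]
22. n9.off = 30  [S.acc + 1]
23. n0.acc = 28  [D.off - 2]
24. n0.hot = "xvx"  ["x" ++ A.live]

28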